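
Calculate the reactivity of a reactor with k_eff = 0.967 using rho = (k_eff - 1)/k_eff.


rho = (k_eff - 1) / k_eff
rho = (0.967 - 1) / 0.967
rho = -0.034126

-0.034126


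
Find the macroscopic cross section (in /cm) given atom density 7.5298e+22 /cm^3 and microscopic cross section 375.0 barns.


Sigma = N * sigma_barns * 1e-24
Sigma = 7.5298e+22 * 375.0 * 1e-24
Sigma = 28.237 /cm

28.237


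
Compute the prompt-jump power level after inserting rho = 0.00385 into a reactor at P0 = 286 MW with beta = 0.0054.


P1/P0 = beta / (beta - rho)
P1/P0 = 0.0054 / (0.0054 - 0.00385) = 3.483871
P1 = 286 * 3.483871 = 996.39 MW

996.39


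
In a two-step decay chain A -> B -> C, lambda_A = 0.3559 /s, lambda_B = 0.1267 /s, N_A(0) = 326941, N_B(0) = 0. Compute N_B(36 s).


N_B(t) = lambda_A * N_A0 / (lambda_B - lambda_A) * [exp(-lambda_A*t) - exp(-lambda_B*t)]
exp(-0.3559*36) = 2.726750e-06; exp(-0.1267*36) = 0.01044951
N_B = 0.3559 * 326941 / (0.1267 - 0.3559) * (2.726750e-06 - 0.01044951)
N_B = 5303.5

5303.5


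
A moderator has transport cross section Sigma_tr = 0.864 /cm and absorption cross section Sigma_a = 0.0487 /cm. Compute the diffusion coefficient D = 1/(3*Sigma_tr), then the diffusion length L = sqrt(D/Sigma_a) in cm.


D = 1 / (3 * Sigma_tr) = 1 / (3 * 0.864) = 0.3858025 cm
L = sqrt(D / Sigma_a)
L = sqrt(0.3858025 / 0.0487)
L = 2.8146 cm

2.8146


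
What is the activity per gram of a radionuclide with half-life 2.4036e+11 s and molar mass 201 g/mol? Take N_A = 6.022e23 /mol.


lambda = ln(2) / t_half = ln(2) / 2.4036e+11 = 2.883788e-12 /s
SA = lambda * N_A / M
SA = 2.883788e-12 * 6.022e23 / 201
SA = 8.6399e+09 Bq/g

8.6399e+09


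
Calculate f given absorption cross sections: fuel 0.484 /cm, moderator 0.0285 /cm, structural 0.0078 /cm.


f = Sigma_a_fuel / (Sigma_a_fuel + Sigma_a_mod + Sigma_a_other)
f = 0.484 / (0.484 + 0.0285 + 0.0078)
f = 0.93023

0.93023


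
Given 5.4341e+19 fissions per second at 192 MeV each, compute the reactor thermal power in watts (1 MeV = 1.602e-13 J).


P = fission_rate * E_MeV * 1.602e-13
P = 5.4341e+19 * 192 * 1.602e-13
P = 1.6714e+09 W

1.6714e+09


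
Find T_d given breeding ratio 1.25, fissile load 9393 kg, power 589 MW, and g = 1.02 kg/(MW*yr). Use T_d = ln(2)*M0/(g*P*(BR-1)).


Breeding gain G = BR - 1 = 1.25 - 1 = 0.25
Fissile production rate = g * P * G = 1.02 * 589 * 0.25 = 150.195 kg/yr
T_d = ln(2) * M0 / (g * P * G)
T_d = ln(2) * 9393 / 150.195 = 43.349 yr

43.349


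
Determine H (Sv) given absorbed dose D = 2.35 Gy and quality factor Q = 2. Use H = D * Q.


H = D * Q
H = 2.35 * 2
H = 4.7000 Sv

4.7000


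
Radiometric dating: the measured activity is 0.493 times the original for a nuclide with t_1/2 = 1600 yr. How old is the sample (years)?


lambda = ln(2) / t_half = ln(2) / 1600 = 4.332170e-04 /yr
t = -ln(A/A0) / lambda
t = -ln(0.493) / 4.332170e-04
t = 1632.5 yr

1632.5


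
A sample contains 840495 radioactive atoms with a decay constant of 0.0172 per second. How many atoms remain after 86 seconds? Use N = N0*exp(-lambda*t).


N = N0 * exp(-lambda * t)
N = 840495 * exp(-0.0172 * 86)
N = 191481

191481


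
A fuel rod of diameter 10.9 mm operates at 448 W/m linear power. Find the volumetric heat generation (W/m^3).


r = D / 2 / 1000 = 10.9 / 2 / 1000 = 0.00545 m
q''' = q' / (pi * r^2)
q''' = 448 / (pi * 0.00545^2)
q''' = 4.8010e+06 W/m^3

4.8010e+06


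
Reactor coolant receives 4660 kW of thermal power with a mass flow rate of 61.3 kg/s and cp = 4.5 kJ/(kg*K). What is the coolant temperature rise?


dT = Q / (m_dot * cp)
dT = 4660 / (61.3 * 4.5)
dT = 16.893 C

16.893


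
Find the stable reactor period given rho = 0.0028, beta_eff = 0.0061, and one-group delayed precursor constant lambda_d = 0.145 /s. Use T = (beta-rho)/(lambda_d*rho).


T = (beta - rho) / (lambda_d * rho)
T = (0.0061 - 0.0028) / (0.145 * 0.0028)
T = 8.1281 s

8.1281


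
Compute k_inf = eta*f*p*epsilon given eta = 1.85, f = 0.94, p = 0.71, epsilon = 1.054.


k_inf = eta * f * p * epsilon
k_inf = 1.85 * 0.94 * 0.71 * 1.054
k_inf = 1.3014

1.3014


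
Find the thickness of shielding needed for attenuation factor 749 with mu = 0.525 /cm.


x = ln(factor) / mu
x = ln(749) / 0.525
x = 12.607 cm

12.607


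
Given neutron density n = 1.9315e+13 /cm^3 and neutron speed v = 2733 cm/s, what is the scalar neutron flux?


phi = n * v
phi = 1.9315e+13 * 2733
phi = 5.2788e+16 /cm^2/s

5.2788e+16


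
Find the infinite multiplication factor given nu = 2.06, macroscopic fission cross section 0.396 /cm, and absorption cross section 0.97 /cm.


k_inf = nu * Sigma_f / Sigma_a
k_inf = 2.06 * 0.396 / 0.97
k_inf = 0.84099

0.84099


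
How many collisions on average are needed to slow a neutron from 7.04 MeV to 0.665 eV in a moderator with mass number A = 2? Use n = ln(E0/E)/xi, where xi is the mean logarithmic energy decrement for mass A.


xi = 1 + (A-1)^2/(2A)*ln((A-1)/(A+1)) = 0.7253469 (for A = 2)
n = ln(E0/E) / xi
n = ln(7.04e6 / 0.665) / 0.7253469
n = ln(1.058647e+07) / 0.7253469 = 22.300

22.300


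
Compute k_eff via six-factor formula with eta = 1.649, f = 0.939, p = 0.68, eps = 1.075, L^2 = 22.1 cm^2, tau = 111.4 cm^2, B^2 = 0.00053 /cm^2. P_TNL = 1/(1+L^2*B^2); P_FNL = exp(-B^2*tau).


k_inf = eta*f*p*eps = 1.649*0.939*0.68*1.075 = 1.131888
P_TNL = 1/(1 + L^2*B^2) = 1/(1 + 22.1*0.00053) = 0.9884226
P_FNL = exp(-B^2*tau) = exp(-0.00053*111.4) = 0.9426672
k_eff = k_inf * P_TNL * P_FNL = 1.131888 * 0.9884226 * 0.9426672
k_eff = 1.0546

1.0546


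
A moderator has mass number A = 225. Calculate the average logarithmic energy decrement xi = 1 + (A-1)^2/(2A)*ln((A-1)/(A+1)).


xi = 1 + (A-1)^2/(2A) * ln((A-1)/(A+1))
xi = 1 + (225-1)^2/(2*225) * ln((225-1)/(225 +1))
xi = 0.0088626

0.0088626


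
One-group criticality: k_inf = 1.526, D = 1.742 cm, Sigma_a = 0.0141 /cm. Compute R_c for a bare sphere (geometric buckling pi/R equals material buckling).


L^2 = D / Sigma_a = 1.742 / 0.0141 = 123.5461 cm^2
B_m^2 = (k_inf - 1) / L^2 = (1.526 - 1) / 123.5461 = 0.004257520 /cm^2
For a bare sphere: B_g = pi/R, so R_c = pi / sqrt(B_m^2)
R_c = pi / sqrt(0.004257520) = 48.147 cm

48.147


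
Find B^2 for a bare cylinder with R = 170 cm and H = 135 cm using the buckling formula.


B^2 = (2.405/R)^2 + (pi/H)^2
B^2 = (2.405/170)^2 + (pi/135)^2
B^2 = 7.4168e-04 /cm^2

7.4168e-04


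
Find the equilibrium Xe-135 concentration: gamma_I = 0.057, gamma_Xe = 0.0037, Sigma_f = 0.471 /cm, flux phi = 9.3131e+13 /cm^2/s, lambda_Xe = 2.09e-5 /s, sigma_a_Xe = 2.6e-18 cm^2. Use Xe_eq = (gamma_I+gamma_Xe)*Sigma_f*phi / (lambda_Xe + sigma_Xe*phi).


Xe_eq = (gamma_I + gamma_Xe) * Sigma_f * phi / (lambda_Xe + sigma_Xe * phi)
Numerator = (0.057 + 0.0037) * 0.471 * 9.3131e+13 = 2.662587e+12
Denominator = 2.09e-5 + 2.6e-18 * 9.3131e+13 = 2.630406e-04
Xe_eq = 2.662587e+12 / 2.630406e-04 = 1.0122e+16 /cm^3

1.0122e+16


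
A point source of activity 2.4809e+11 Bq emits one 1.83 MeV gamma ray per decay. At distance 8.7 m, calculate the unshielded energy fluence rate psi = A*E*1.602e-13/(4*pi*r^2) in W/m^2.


psi = A * E * 1.602e-13 / (4*pi*r^2)
psi = 2.4809e+11 * 1.83 * 1.602e-13 / (4*pi*8.7^2)
psi = 7.6467e-05 W/m^2

7.6467e-05


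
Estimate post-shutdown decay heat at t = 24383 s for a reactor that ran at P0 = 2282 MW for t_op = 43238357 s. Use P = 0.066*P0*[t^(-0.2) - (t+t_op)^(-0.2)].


P/P0 = 0.066 * [t^(-0.2) - (t + t_op)^(-0.2)]
P/P0 = 0.066 * [24383^(-0.2) - (24383 + 43238357)^(-0.2)]
P/P0 = 0.066 * [0.1326119 - 0.02970142] = 0.006792092
P = 2282 * 0.006792092 = 15.500 MW

15.500


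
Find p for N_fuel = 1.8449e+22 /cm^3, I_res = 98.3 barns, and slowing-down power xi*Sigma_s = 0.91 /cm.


p = exp(-N * I * 1e-24 / (xi*Sigma_s))
p = exp(-1.8449e+22 * 98.3 * 1e-24 / 0.91)
p = 0.13630

0.13630


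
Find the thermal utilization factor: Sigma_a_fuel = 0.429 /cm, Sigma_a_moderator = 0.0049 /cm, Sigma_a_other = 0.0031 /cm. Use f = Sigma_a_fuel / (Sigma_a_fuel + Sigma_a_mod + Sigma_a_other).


f = Sigma_a_fuel / (Sigma_a_fuel + Sigma_a_mod + Sigma_a_other)
f = 0.429 / (0.429 + 0.0049 + 0.0031)
f = 0.98169

0.98169


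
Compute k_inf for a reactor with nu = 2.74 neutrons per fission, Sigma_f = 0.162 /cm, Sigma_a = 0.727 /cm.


k_inf = nu * Sigma_f / Sigma_a
k_inf = 2.74 * 0.162 / 0.727
k_inf = 0.61056

0.61056


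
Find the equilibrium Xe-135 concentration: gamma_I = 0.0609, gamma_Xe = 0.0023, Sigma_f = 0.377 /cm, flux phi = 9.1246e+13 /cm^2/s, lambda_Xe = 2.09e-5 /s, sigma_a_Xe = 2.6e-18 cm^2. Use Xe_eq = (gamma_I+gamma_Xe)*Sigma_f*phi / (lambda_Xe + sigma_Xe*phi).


Xe_eq = (gamma_I + gamma_Xe) * Sigma_f * phi / (lambda_Xe + sigma_Xe * phi)
Numerator = (0.0609 + 0.0023) * 0.377 * 9.1246e+13 = 2.174064e+12
Denominator = 2.09e-5 + 2.6e-18 * 9.1246e+13 = 2.581396e-04
Xe_eq = 2.174064e+12 / 2.581396e-04 = 8.4220e+15 /cm^3

8.4220e+15


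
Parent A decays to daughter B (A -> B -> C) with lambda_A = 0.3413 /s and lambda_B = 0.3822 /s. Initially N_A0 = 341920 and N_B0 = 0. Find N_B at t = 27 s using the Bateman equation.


N_B(t) = lambda_A * N_A0 / (lambda_B - lambda_A) * [exp(-lambda_A*t) - exp(-lambda_B*t)]
exp(-0.3413*27) = 9.952517e-05; exp(-0.3822*27) = 3.298690e-05
N_B = 0.3413 * 341920 / (0.3822 - 0.3413) * (9.952517e-05 - 3.298690e-05)
N_B = 189.85

189.85


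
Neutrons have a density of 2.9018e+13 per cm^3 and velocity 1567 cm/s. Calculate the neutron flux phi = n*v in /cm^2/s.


phi = n * v
phi = 2.9018e+13 * 1567
phi = 4.5471e+16 /cm^2/s

4.5471e+16


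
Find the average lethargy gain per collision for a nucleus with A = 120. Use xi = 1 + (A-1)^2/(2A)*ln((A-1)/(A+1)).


xi = 1 + (A-1)^2/(2A) * ln((A-1)/(A+1))
xi = 1 + (120-1)^2/(2*120) * ln((120-1)/(120 +1))
xi = 0.016574

0.016574


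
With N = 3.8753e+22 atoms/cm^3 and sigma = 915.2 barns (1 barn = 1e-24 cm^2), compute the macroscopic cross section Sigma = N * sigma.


Sigma = N * sigma_barns * 1e-24
Sigma = 3.8753e+22 * 915.2 * 1e-24
Sigma = 35.467 /cm

35.467


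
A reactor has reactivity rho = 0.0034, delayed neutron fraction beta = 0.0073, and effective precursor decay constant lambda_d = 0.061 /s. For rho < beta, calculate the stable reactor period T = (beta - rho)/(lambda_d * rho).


T = (beta - rho) / (lambda_d * rho)
T = (0.0073 - 0.0034) / (0.061 * 0.0034)
T = 18.804 s

18.804


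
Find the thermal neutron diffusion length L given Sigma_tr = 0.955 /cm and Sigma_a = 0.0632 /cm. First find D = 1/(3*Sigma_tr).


D = 1 / (3 * Sigma_tr) = 1 / (3 * 0.955) = 0.3490401 cm
L = sqrt(D / Sigma_a)
L = sqrt(0.3490401 / 0.0632)
L = 2.3501 cm

2.3501


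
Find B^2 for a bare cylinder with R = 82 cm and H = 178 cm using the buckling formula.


B^2 = (2.405/R)^2 + (pi/H)^2
B^2 = (2.405/82)^2 + (pi/178)^2
B^2 = 0.0011717 /cm^2

0.0011717


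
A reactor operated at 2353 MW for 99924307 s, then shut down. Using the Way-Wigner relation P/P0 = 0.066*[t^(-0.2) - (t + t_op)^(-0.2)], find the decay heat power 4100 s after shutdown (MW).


P/P0 = 0.066 * [t^(-0.2) - (t + t_op)^(-0.2)]
P/P0 = 0.066 * [4100^(-0.2) - (4100 + 99924307)^(-0.2)]
P/P0 = 0.066 * [0.1894276 - 0.02512246] = 0.01084414
P = 2353 * 0.01084414 = 25.516 MW

25.516


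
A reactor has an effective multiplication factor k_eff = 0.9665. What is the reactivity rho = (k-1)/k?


rho = (k_eff - 1) / k_eff
rho = (0.9665 - 1) / 0.9665
rho = -0.034661

-0.034661


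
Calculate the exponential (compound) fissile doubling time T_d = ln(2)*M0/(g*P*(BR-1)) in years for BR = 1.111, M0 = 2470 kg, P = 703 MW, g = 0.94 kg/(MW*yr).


Breeding gain G = BR - 1 = 1.111 - 1 = 0.111
Fissile production rate = g * P * G = 0.94 * 703 * 0.111 = 73.35102 kg/yr
T_d = ln(2) * M0 / (g * P * G)
T_d = ln(2) * 2470 / 73.35102 = 23.341 yr

23.341


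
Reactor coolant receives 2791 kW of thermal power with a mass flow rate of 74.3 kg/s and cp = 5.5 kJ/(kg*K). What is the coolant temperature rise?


dT = Q / (m_dot * cp)
dT = 2791 / (74.3 * 5.5)
dT = 6.8298 C

6.8298


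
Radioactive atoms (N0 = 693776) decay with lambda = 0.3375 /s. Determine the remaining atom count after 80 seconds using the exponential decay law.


N = N0 * exp(-lambda * t)
N = 693776 * exp(-0.3375 * 80)
N = 1.3040e-06

1.3040e-06


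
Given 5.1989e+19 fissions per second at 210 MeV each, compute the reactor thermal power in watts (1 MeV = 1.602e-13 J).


P = fission_rate * E_MeV * 1.602e-13
P = 5.1989e+19 * 210 * 1.602e-13
P = 1.7490e+09 W

1.7490e+09


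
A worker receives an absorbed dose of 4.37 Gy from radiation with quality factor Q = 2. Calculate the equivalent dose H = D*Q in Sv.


H = D * Q
H = 4.37 * 2
H = 8.7400 Sv

8.7400


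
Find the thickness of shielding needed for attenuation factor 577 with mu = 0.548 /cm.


x = ln(factor) / mu
x = ln(577) / 0.548
x = 11.602 cm

11.602


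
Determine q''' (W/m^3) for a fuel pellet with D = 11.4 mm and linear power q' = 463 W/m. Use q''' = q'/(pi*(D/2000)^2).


r = D / 2 / 1000 = 11.4 / 2 / 1000 = 0.0057 m
q''' = q' / (pi * r^2)
q''' = 463 / (pi * 0.0057^2)
q''' = 4.5361e+06 W/m^3

4.5361e+06


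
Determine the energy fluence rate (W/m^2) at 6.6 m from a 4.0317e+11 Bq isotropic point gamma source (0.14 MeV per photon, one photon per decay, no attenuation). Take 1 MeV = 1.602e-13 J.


psi = A * E * 1.602e-13 / (4*pi*r^2)
psi = 4.0317e+11 * 0.14 * 1.602e-13 / (4*pi*6.6^2)
psi = 1.6519e-05 W/m^2

1.6519e-05


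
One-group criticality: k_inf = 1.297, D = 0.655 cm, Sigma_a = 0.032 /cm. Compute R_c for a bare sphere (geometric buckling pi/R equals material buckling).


L^2 = D / Sigma_a = 0.655 / 0.032 = 20.46875 cm^2
B_m^2 = (k_inf - 1) / L^2 = (1.297 - 1) / 20.46875 = 0.01450992 /cm^2
For a bare sphere: B_g = pi/R, so R_c = pi / sqrt(B_m^2)
R_c = pi / sqrt(0.01450992) = 26.081 cm

26.081


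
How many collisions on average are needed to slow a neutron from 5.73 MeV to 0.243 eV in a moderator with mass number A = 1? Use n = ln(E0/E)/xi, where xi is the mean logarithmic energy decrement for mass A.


xi = 1 + (A-1)^2/(2A)*ln((A-1)/(A+1)) = 1 (for A = 1)
n = ln(E0/E) / xi
n = ln(5.73e6 / 0.243) / 1
n = ln(2.358025e+07) / 1 = 16.976

16.976


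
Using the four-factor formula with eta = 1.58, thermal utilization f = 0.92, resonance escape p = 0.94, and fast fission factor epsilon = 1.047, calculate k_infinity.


k_inf = eta * f * p * epsilon
k_inf = 1.58 * 0.92 * 0.94 * 1.047
k_inf = 1.4306

1.4306


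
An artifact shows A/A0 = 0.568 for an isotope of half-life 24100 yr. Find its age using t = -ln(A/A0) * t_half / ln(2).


lambda = ln(2) / t_half = ln(2) / 24100 = 2.876129e-05 /yr
t = -ln(A/A0) / lambda
t = -ln(0.568) / 2.876129e-05
t = 19666 yr

19666


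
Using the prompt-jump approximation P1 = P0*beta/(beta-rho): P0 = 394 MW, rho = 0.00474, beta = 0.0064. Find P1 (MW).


P1/P0 = beta / (beta - rho)
P1/P0 = 0.0064 / (0.0064 - 0.00474) = 3.855422
P1 = 394 * 3.855422 = 1519.0 MW

1519.0


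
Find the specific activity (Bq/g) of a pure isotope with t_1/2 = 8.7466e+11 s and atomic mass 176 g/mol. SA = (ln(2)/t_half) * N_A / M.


lambda = ln(2) / t_half = ln(2) / 8.7466e+11 = 7.924761e-13 /s
SA = lambda * N_A / M
SA = 7.924761e-13 * 6.022e23 / 176
SA = 2.7115e+09 Bq/g

2.7115e+09


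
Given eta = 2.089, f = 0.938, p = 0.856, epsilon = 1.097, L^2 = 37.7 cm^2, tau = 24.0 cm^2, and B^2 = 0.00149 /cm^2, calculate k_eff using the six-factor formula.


k_inf = eta*f*p*eps = 2.089*0.938*0.856*1.097 = 1.840016
P_TNL = 1/(1 + L^2*B^2) = 1/(1 + 37.7*0.00149) = 0.9468146
P_FNL = exp(-B^2*tau) = exp(-0.00149*24.0) = 0.9648718
k_eff = k_inf * P_TNL * P_FNL = 1.840016 * 0.9468146 * 0.9648718
k_eff = 1.6810

1.6810


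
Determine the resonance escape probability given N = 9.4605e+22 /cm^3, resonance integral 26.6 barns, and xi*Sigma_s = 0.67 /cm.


p = exp(-N * I * 1e-24 / (xi*Sigma_s))
p = exp(-9.4605e+22 * 26.6 * 1e-24 / 0.67)
p = 0.023378

0.023378


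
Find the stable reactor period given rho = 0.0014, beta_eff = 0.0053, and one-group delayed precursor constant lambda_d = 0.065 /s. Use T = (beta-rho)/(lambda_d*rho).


T = (beta - rho) / (lambda_d * rho)
T = (0.0053 - 0.0014) / (0.065 * 0.0014)
T = 42.857 s

42.857


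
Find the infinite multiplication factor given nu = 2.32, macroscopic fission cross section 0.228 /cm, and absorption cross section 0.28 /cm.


k_inf = nu * Sigma_f / Sigma_a
k_inf = 2.32 * 0.228 / 0.28
k_inf = 1.8891

1.8891


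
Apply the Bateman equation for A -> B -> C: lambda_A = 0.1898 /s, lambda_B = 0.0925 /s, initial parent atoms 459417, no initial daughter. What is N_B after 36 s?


N_B(t) = lambda_A * N_A0 / (lambda_B - lambda_A) * [exp(-lambda_A*t) - exp(-lambda_B*t)]
exp(-0.1898*36) = 0.001077836; exp(-0.0925*36) = 0.03579311
N_B = 0.1898 * 459417 / (0.0925 - 0.1898) * (0.001077836 - 0.03579311)
N_B = 31111

31111


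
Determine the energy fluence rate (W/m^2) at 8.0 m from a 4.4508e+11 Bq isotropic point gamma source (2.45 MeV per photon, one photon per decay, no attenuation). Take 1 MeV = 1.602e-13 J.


psi = A * E * 1.602e-13 / (4*pi*r^2)
psi = 4.4508e+11 * 2.45 * 1.602e-13 / (4*pi*8.0^2)
psi = 2.1721e-04 W/m^2

2.1721e-04


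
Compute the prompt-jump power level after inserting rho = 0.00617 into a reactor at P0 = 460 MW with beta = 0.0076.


P1/P0 = beta / (beta - rho)
P1/P0 = 0.0076 / (0.0076 - 0.00617) = 5.314685
P1 = 460 * 5.314685 = 2444.8 MW

2444.8


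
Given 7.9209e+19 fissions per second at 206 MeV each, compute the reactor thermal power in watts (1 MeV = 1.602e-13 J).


P = fission_rate * E_MeV * 1.602e-13
P = 7.9209e+19 * 206 * 1.602e-13
P = 2.6140e+09 W

2.6140e+09


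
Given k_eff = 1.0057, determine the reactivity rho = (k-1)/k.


rho = (k_eff - 1) / k_eff
rho = (1.0057 - 1) / 1.0057
rho = 0.0056677

0.0056677


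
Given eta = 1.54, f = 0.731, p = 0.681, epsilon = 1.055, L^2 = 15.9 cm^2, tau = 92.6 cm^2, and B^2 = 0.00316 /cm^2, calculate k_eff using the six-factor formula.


k_inf = eta*f*p*eps = 1.54*0.731*0.681*1.055 = 0.8087935
P_TNL = 1/(1 + L^2*B^2) = 1/(1 + 15.9*0.00316) = 0.9521597
P_FNL = exp(-B^2*tau) = exp(-0.00316*92.6) = 0.7463087
k_eff = k_inf * P_TNL * P_FNL = 0.8087935 * 0.9521597 * 0.7463087
k_eff = 0.57473

0.57473


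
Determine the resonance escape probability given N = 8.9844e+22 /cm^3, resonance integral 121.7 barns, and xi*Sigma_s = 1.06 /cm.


p = exp(-N * I * 1e-24 / (xi*Sigma_s))
p = exp(-8.9844e+22 * 121.7 * 1e-24 / 1.06)
p = 3.3129e-05

3.3129e-05


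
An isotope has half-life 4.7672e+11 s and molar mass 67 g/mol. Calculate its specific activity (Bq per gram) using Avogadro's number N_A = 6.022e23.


lambda = ln(2) / t_half = ln(2) / 4.7672e+11 = 1.453992e-12 /s
SA = lambda * N_A / M
SA = 1.453992e-12 * 6.022e23 / 67
SA = 1.3069e+10 Bq/g

1.3069e+10


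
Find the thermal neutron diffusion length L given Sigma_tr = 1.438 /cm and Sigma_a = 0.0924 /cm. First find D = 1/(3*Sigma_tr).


D = 1 / (3 * Sigma_tr) = 1 / (3 * 1.438) = 0.2318034 cm
L = sqrt(D / Sigma_a)
L = sqrt(0.2318034 / 0.0924)
L = 1.5839 cm

1.5839


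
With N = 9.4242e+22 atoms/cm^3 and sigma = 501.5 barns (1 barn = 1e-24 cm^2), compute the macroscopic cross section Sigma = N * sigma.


Sigma = N * sigma_barns * 1e-24
Sigma = 9.4242e+22 * 501.5 * 1e-24
Sigma = 47.262 /cm

47.262


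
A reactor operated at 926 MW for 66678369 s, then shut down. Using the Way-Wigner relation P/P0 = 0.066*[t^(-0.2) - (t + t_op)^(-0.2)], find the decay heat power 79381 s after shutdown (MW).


P/P0 = 0.066 * [t^(-0.2) - (t + t_op)^(-0.2)]
P/P0 = 0.066 * [79381^(-0.2) - (79381 + 66678369)^(-0.2)]
P/P0 = 0.066 * [0.1047265 - 0.02723326] = 0.005114554
P = 926 * 0.005114554 = 4.7361 MW

4.7361


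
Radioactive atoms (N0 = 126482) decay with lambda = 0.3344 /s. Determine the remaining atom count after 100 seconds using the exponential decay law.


N = N0 * exp(-lambda * t)
N = 126482 * exp(-0.3344 * 100)
N = 3.7951e-10

3.7951e-10


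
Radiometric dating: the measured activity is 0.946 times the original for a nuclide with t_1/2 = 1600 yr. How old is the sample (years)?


lambda = ln(2) / t_half = ln(2) / 1600 = 4.332170e-04 /yr
t = -ln(A/A0) / lambda
t = -ln(0.946) / 4.332170e-04
t = 128.14 yr

128.14


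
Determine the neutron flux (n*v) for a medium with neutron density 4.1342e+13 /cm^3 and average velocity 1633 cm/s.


phi = n * v
phi = 4.1342e+13 * 1633
phi = 6.7511e+16 /cm^2/s

6.7511e+16


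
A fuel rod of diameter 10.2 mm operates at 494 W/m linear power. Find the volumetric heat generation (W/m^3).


r = D / 2 / 1000 = 10.2 / 2 / 1000 = 0.0051 m
q''' = q' / (pi * r^2)
q''' = 494 / (pi * 0.0051^2)
q''' = 6.0456e+06 W/m^3

6.0456e+06


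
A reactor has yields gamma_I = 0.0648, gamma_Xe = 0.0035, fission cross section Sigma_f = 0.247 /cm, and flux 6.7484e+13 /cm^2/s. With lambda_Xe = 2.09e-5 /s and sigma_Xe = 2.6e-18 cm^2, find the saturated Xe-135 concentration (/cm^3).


Xe_eq = (gamma_I + gamma_Xe) * Sigma_f * phi / (lambda_Xe + sigma_Xe * phi)
Numerator = (0.0648 + 0.0035) * 0.247 * 6.7484e+13 = 1.138462e+12
Denominator = 2.09e-5 + 2.6e-18 * 6.7484e+13 = 1.963584e-04
Xe_eq = 1.138462e+12 / 1.963584e-04 = 5.7979e+15 /cm^3

5.7979e+15


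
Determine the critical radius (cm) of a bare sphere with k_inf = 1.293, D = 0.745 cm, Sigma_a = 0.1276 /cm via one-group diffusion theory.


L^2 = D / Sigma_a = 0.745 / 0.1276 = 5.838558 cm^2
B_m^2 = (k_inf - 1) / L^2 = (1.293 - 1) / 5.838558 = 0.05018362 /cm^2
For a bare sphere: B_g = pi/R, so R_c = pi / sqrt(B_m^2)
R_c = pi / sqrt(0.05018362) = 14.024 cm

14.024


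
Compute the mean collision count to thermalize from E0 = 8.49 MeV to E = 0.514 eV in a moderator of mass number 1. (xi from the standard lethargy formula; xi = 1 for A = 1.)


xi = 1 + (A-1)^2/(2A)*ln((A-1)/(A+1)) = 1 (for A = 1)
n = ln(E0/E) / xi
n = ln(8.49e6 / 0.514) / 1
n = ln(1.651751e+07) / 1 = 16.620

16.620


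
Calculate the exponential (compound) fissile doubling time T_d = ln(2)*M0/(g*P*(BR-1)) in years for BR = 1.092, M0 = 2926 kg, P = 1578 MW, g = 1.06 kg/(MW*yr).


Breeding gain G = BR - 1 = 1.092 - 1 = 0.092
Fissile production rate = g * P * G = 1.06 * 1578 * 0.092 = 153.88656 kg/yr
T_d = ln(2) * M0 / (g * P * G)
T_d = ln(2) * 2926 / 153.88656 = 13.180 yr

13.180


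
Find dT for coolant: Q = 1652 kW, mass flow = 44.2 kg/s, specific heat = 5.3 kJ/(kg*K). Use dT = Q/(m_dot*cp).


dT = Q / (m_dot * cp)
dT = 1652 / (44.2 * 5.3)
dT = 7.0520 C

7.0520


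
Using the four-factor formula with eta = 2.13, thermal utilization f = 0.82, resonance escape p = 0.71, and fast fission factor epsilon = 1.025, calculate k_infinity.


k_inf = eta * f * p * epsilon
k_inf = 2.13 * 0.82 * 0.71 * 1.025
k_inf = 1.2711

1.2711


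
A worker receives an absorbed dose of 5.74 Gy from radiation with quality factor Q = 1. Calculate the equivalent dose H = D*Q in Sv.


H = D * Q
H = 5.74 * 1
H = 5.7400 Sv

5.7400


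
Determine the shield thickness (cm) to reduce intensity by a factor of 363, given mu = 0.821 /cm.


x = ln(factor) / mu
x = ln(363) / 0.821
x = 7.1795 cm

7.1795


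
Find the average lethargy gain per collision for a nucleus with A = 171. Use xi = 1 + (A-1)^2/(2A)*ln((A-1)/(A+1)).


xi = 1 + (A-1)^2/(2A) * ln((A-1)/(A+1))
xi = 1 + (171-1)^2/(2*171) * ln((171-1)/(171 +1))
xi = 0.011650

0.011650


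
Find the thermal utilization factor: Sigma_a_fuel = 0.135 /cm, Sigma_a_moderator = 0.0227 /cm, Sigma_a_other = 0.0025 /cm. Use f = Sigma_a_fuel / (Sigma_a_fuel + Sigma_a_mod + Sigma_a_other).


f = Sigma_a_fuel / (Sigma_a_fuel + Sigma_a_mod + Sigma_a_other)
f = 0.135 / (0.135 + 0.0227 + 0.0025)
f = 0.84270

0.84270


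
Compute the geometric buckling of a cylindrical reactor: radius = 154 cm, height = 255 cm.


B^2 = (2.405/R)^2 + (pi/H)^2
B^2 = (2.405/154)^2 + (pi/255)^2
B^2 = 3.9567e-04 /cm^2

3.9567e-04


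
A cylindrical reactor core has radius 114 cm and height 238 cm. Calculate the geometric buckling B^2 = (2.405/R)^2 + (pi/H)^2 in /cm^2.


B^2 = (2.405/R)^2 + (pi/H)^2
B^2 = (2.405/114)^2 + (pi/238)^2
B^2 = 6.1930e-04 /cm^2

6.1930e-04


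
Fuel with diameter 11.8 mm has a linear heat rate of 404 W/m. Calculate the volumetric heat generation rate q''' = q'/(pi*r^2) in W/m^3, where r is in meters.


r = D / 2 / 1000 = 11.8 / 2 / 1000 = 0.0059 m
q''' = q' / (pi * r^2)
q''' = 404 / (pi * 0.0059^2)
q''' = 3.6943e+06 W/m^3

3.6943e+06


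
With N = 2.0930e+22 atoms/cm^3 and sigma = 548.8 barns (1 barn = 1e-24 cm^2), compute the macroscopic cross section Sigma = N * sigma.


Sigma = N * sigma_barns * 1e-24
Sigma = 2.0930e+22 * 548.8 * 1e-24
Sigma = 11.486 /cm

11.486


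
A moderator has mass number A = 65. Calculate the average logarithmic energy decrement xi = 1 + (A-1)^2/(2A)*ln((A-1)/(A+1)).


xi = 1 + (A-1)^2/(2A) * ln((A-1)/(A+1))
xi = 1 + (65-1)^2/(2*65) * ln((65-1)/(65 +1))
xi = 0.030456

0.030456


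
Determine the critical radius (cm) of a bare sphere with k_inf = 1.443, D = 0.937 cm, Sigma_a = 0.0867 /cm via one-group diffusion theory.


L^2 = D / Sigma_a = 0.937 / 0.0867 = 10.80738 cm^2
B_m^2 = (k_inf - 1) / L^2 = (1.443 - 1) / 10.80738 = 0.04099051 /cm^2
For a bare sphere: B_g = pi/R, so R_c = pi / sqrt(B_m^2)
R_c = pi / sqrt(0.04099051) = 15.517 cm

15.517


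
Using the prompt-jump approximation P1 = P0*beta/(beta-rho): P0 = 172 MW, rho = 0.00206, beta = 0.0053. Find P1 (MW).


P1/P0 = beta / (beta - rho)
P1/P0 = 0.0053 / (0.0053 - 0.00206) = 1.635802
P1 = 172 * 1.635802 = 281.36 MW

281.36


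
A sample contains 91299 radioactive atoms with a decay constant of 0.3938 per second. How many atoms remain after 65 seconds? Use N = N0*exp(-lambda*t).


N = N0 * exp(-lambda * t)
N = 91299 * exp(-0.3938 * 65)
N = 6.9796e-07

6.9796e-07


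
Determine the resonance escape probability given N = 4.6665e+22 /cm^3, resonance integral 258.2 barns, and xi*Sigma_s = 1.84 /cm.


p = exp(-N * I * 1e-24 / (xi*Sigma_s))
p = exp(-4.6665e+22 * 258.2 * 1e-24 / 1.84)
p = 0.0014325

0.0014325


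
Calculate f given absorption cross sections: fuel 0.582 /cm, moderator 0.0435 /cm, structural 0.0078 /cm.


f = Sigma_a_fuel / (Sigma_a_fuel + Sigma_a_mod + Sigma_a_other)
f = 0.582 / (0.582 + 0.0435 + 0.0078)
f = 0.91900

0.91900


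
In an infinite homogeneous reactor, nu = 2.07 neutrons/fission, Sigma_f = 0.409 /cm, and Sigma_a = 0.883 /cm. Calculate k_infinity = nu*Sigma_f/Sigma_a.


k_inf = nu * Sigma_f / Sigma_a
k_inf = 2.07 * 0.409 / 0.883
k_inf = 0.95881

0.95881


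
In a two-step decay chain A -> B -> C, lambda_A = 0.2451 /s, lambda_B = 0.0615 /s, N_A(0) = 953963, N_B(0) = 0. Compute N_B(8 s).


N_B(t) = lambda_A * N_A0 / (lambda_B - lambda_A) * [exp(-lambda_A*t) - exp(-lambda_B*t)]
exp(-0.2451*8) = 0.1407458; exp(-0.0615*8) = 0.6114024
N_B = 0.2451 * 953963 / (0.0615 - 0.2451) * (0.1407458 - 0.6114024)
N_B = 599386

599386


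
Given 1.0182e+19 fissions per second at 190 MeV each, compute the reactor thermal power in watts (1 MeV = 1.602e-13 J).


P = fission_rate * E_MeV * 1.602e-13
P = 1.0182e+19 * 190 * 1.602e-13
P = 3.0992e+08 W

3.0992e+08


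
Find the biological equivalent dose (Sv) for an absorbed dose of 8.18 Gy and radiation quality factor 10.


H = D * Q
H = 8.18 * 10
H = 81.800 Sv

81.800


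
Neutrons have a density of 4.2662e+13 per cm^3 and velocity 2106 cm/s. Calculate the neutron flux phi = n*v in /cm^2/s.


phi = n * v
phi = 4.2662e+13 * 2106
phi = 8.9846e+16 /cm^2/s

8.9846e+16


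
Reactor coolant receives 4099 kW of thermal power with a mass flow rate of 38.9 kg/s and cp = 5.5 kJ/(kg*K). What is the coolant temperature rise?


dT = Q / (m_dot * cp)
dT = 4099 / (38.9 * 5.5)
dT = 19.159 C

19.159


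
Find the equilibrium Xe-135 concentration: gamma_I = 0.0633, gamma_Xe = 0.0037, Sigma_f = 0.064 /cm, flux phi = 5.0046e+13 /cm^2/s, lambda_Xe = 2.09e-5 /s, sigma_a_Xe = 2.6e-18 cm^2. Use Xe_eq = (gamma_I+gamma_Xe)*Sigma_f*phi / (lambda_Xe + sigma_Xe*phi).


Xe_eq = (gamma_I + gamma_Xe) * Sigma_f * phi / (lambda_Xe + sigma_Xe * phi)
Numerator = (0.0633 + 0.0037) * 0.064 * 5.0046e+13 = 2.145972e+11
Denominator = 2.09e-5 + 2.6e-18 * 5.0046e+13 = 1.510196e-04
Xe_eq = 2.145972e+11 / 1.510196e-04 = 1.4210e+15 /cm^3

1.4210e+15


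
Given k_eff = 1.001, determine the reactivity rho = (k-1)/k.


rho = (k_eff - 1) / k_eff
rho = (1.001 - 1) / 1.001
rho = 9.9900e-04

9.9900e-04


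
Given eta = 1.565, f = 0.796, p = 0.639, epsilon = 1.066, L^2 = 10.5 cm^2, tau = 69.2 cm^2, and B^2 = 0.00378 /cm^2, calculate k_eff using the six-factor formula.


k_inf = eta*f*p*eps = 1.565*0.796*0.639*1.066 = 0.8485657
P_TNL = 1/(1 + L^2*B^2) = 1/(1 + 10.5*0.00378) = 0.9618252
P_FNL = exp(-B^2*tau) = exp(-0.00378*69.2) = 0.7698374
k_eff = k_inf * P_TNL * P_FNL = 0.8485657 * 0.9618252 * 0.7698374
k_eff = 0.62832

0.62832


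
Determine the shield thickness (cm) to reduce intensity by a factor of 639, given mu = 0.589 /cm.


x = ln(factor) / mu
x = ln(639) / 0.589
x = 10.968 cm

10.968


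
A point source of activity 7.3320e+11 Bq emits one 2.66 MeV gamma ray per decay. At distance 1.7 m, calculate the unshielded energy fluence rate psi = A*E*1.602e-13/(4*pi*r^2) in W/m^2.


psi = A * E * 1.602e-13 / (4*pi*r^2)
psi = 7.3320e+11 * 2.66 * 1.602e-13 / (4*pi*1.7^2)
psi = 0.0086032 W/m^2

0.0086032


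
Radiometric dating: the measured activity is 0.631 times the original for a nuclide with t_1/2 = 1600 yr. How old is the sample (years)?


lambda = ln(2) / t_half = ln(2) / 1600 = 4.332170e-04 /yr
t = -ln(A/A0) / lambda
t = -ln(0.631) / 4.332170e-04
t = 1062.9 yr

1062.9


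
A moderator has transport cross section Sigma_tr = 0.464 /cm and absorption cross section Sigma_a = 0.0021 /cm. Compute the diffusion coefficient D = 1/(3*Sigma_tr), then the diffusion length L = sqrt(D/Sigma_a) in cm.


D = 1 / (3 * Sigma_tr) = 1 / (3 * 0.464) = 0.7183908 cm
L = sqrt(D / Sigma_a)
L = sqrt(0.7183908 / 0.0021)
L = 18.496 cm

18.496


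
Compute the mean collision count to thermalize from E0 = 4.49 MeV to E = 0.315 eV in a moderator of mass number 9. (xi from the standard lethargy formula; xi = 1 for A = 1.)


xi = 1 + (A-1)^2/(2A)*ln((A-1)/(A+1)) = 0.2066007 (for A = 9)
n = ln(E0/E) / xi
n = ln(4.49e6 / 0.315) / 0.2066007
n = ln(1.425397e+07) / 0.2066007 = 79.731

79.731


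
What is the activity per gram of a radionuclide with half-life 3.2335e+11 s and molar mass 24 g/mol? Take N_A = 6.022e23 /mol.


lambda = ln(2) / t_half = ln(2) / 3.2335e+11 = 2.143644e-12 /s
SA = lambda * N_A / M
SA = 2.143644e-12 * 6.022e23 / 24
SA = 5.3788e+10 Bq/g

5.3788e+10


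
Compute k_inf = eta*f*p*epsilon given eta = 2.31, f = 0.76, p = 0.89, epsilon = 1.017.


k_inf = eta * f * p * epsilon
k_inf = 2.31 * 0.76 * 0.89 * 1.017
k_inf = 1.5890

1.5890


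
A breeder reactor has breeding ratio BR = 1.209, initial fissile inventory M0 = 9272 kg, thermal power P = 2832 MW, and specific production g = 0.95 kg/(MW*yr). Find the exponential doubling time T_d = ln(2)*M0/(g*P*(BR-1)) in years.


Breeding gain G = BR - 1 = 1.209 - 1 = 0.209
Fissile production rate = g * P * G = 0.95 * 2832 * 0.209 = 562.2936 kg/yr
T_d = ln(2) * M0 / (g * P * G)
T_d = ln(2) * 9272 / 562.2936 = 11.430 yr

11.430


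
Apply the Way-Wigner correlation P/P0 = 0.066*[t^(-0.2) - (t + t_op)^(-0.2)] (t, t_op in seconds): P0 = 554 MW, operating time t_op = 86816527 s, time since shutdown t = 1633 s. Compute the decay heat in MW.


P/P0 = 0.066 * [t^(-0.2) - (t + t_op)^(-0.2)]
P/P0 = 0.066 * [1633^(-0.2) - (1633 + 86816527)^(-0.2)]
P/P0 = 0.066 * [0.2277208 - 0.02583913] = 0.01332419
P = 554 * 0.01332419 = 7.3816 MW

7.3816


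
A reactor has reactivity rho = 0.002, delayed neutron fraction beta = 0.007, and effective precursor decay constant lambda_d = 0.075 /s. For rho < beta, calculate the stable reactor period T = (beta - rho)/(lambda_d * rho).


T = (beta - rho) / (lambda_d * rho)
T = (0.007 - 0.002) / (0.075 * 0.002)
T = 33.333 s

33.333


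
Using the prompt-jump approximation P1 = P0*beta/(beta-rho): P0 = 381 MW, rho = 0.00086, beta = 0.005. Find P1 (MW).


P1/P0 = beta / (beta - rho)
P1/P0 = 0.005 / (0.005 - 0.00086) = 1.207729
P1 = 381 * 1.207729 = 460.14 MW

460.14


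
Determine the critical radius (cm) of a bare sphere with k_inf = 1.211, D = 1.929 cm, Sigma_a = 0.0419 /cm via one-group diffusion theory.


L^2 = D / Sigma_a = 1.929 / 0.0419 = 46.03819 cm^2
B_m^2 = (k_inf - 1) / L^2 = (1.211 - 1) / 46.03819 = 0.004583152 /cm^2
For a bare sphere: B_g = pi/R, so R_c = pi / sqrt(B_m^2)
R_c = pi / sqrt(0.004583152) = 46.405 cm

46.405


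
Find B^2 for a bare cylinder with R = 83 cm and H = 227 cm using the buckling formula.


B^2 = (2.405/R)^2 + (pi/H)^2
B^2 = (2.405/83)^2 + (pi/227)^2
B^2 = 0.0010311 /cm^2

0.0010311


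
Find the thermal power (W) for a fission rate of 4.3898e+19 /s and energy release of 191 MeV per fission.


P = fission_rate * E_MeV * 1.602e-13
P = 4.3898e+19 * 191 * 1.602e-13
P = 1.3432e+09 W

1.3432e+09


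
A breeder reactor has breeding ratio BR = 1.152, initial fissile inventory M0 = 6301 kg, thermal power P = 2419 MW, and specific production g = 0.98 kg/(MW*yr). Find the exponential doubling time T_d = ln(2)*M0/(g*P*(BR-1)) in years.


Breeding gain G = BR - 1 = 1.152 - 1 = 0.152
Fissile production rate = g * P * G = 0.98 * 2419 * 0.152 = 360.33424 kg/yr
T_d = ln(2) * M0 / (g * P * G)
T_d = ln(2) * 6301 / 360.33424 = 12.121 yr

12.121


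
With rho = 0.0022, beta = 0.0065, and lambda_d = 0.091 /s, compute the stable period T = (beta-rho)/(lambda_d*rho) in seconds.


T = (beta - rho) / (lambda_d * rho)
T = (0.0065 - 0.0022) / (0.091 * 0.0022)
T = 21.479 s

21.479


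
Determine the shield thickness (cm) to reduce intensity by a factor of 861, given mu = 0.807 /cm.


x = ln(factor) / mu
x = ln(861) / 0.807
x = 8.3743 cm

8.3743


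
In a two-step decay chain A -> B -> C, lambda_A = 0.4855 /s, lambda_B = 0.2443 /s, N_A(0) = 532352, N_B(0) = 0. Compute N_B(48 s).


N_B(t) = lambda_A * N_A0 / (lambda_B - lambda_A) * [exp(-lambda_A*t) - exp(-lambda_B*t)]
exp(-0.4855*48) = 7.571839e-11; exp(-0.2443*48) = 8.077727e-06
N_B = 0.4855 * 532352 / (0.2443 - 0.4855) * (7.571839e-11 - 8.077727e-06)
N_B = 8.6556

8.6556


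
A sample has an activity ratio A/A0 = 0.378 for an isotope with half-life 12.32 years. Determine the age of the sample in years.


lambda = ln(2) / t_half = ln(2) / 12.32 = 0.05626195 /yr
t = -ln(A/A0) / lambda
t = -ln(0.378) / 0.05626195
t = 17.292 yr

17.292


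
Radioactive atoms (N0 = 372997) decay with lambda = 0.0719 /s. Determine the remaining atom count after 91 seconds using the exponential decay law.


N = N0 * exp(-lambda * t)
N = 372997 * exp(-0.0719 * 91)
N = 537.23

537.23


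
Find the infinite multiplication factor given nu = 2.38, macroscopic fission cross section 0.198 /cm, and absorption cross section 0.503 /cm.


k_inf = nu * Sigma_f / Sigma_a
k_inf = 2.38 * 0.198 / 0.503
k_inf = 0.93686

0.93686


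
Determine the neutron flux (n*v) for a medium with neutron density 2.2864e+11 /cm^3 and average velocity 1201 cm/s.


phi = n * v
phi = 2.2864e+11 * 1201
phi = 2.7460e+14 /cm^2/s

2.7460e+14


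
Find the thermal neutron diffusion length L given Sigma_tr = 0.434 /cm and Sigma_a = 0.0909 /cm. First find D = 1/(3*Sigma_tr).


D = 1 / (3 * Sigma_tr) = 1 / (3 * 0.434) = 0.7680492 cm
L = sqrt(D / Sigma_a)
L = sqrt(0.7680492 / 0.0909)
L = 2.9068 cm

2.9068


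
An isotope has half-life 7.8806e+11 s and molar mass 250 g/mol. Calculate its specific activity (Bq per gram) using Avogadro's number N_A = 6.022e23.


lambda = ln(2) / t_half = ln(2) / 7.8806e+11 = 8.795614e-13 /s
SA = lambda * N_A / M
SA = 8.795614e-13 * 6.022e23 / 250
SA = 2.1187e+09 Bq/g

2.1187e+09


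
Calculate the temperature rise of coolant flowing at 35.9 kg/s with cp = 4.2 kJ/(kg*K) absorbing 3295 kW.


dT = Q / (m_dot * cp)
dT = 3295 / (35.9 * 4.2)
dT = 21.853 C

21.853


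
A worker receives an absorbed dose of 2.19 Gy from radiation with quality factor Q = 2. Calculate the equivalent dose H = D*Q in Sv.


H = D * Q
H = 2.19 * 2
H = 4.3800 Sv

4.3800


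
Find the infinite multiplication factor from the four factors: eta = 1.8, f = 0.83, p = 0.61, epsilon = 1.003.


k_inf = eta * f * p * epsilon
k_inf = 1.8 * 0.83 * 0.61 * 1.003
k_inf = 0.91407

0.91407


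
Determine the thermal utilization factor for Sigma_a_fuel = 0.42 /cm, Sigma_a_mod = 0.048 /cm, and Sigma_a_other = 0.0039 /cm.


f = Sigma_a_fuel / (Sigma_a_fuel + Sigma_a_mod + Sigma_a_other)
f = 0.42 / (0.42 + 0.048 + 0.0039)
f = 0.89002

0.89002


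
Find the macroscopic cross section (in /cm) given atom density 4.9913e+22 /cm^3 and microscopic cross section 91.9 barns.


Sigma = N * sigma_barns * 1e-24
Sigma = 4.9913e+22 * 91.9 * 1e-24
Sigma = 4.5870 /cm

4.5870


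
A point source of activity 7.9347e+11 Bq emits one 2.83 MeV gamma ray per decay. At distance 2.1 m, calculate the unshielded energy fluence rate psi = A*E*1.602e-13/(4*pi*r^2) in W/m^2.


psi = A * E * 1.602e-13 / (4*pi*r^2)
psi = 7.9347e+11 * 2.83 * 1.602e-13 / (4*pi*2.1^2)
psi = 0.0064913 W/m^2

0.0064913


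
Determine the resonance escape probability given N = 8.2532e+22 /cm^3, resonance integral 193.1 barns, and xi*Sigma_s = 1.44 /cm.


p = exp(-N * I * 1e-24 / (xi*Sigma_s))
p = exp(-8.2532e+22 * 193.1 * 1e-24 / 1.44)
p = 1.5614e-05

1.5614e-05


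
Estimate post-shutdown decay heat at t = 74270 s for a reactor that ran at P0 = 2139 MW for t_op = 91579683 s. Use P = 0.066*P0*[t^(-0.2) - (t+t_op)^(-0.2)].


P/P0 = 0.066 * [t^(-0.2) - (t + t_op)^(-0.2)]
P/P0 = 0.066 * [74270^(-0.2) - (74270 + 91579683)^(-0.2)]
P/P0 = 0.066 * [0.1061298 - 0.02556052] = 0.005317572
P = 2139 * 0.005317572 = 11.374 MW

11.374


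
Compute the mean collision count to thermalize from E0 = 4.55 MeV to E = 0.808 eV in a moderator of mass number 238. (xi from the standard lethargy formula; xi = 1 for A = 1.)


xi = 1 + (A-1)^2/(2A)*ln((A-1)/(A+1)) = 0.008379872 (for A = 238)
n = ln(E0/E) / xi
n = ln(4.55e6 / 0.808) / 0.008379872
n = ln(5.631188e+06) / 0.008379872 = 1854.9

1854.9


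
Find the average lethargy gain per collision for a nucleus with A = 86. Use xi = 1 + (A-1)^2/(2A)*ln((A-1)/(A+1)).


xi = 1 + (A-1)^2/(2A) * ln((A-1)/(A+1))
xi = 1 + (86-1)^2/(2*86) * ln((86-1)/(86 +1))
xi = 0.023077

0.023077


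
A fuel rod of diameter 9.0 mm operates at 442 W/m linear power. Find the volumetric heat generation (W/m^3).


r = D / 2 / 1000 = 9.0 / 2 / 1000 = 0.0045 m
q''' = q' / (pi * r^2)
q''' = 442 / (pi * 0.0045^2)
q''' = 6.9478e+06 W/m^3

6.9478e+06


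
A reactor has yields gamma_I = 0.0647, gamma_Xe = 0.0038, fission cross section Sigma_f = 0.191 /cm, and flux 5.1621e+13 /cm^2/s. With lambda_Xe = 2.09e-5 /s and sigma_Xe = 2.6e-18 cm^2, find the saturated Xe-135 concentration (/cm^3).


Xe_eq = (gamma_I + gamma_Xe) * Sigma_f * phi / (lambda_Xe + sigma_Xe * phi)
Numerator = (0.0647 + 0.0038) * 0.191 * 5.1621e+13 = 6.753834e+11
Denominator = 2.09e-5 + 2.6e-18 * 5.1621e+13 = 1.551146e-04
Xe_eq = 6.753834e+11 / 1.551146e-04 = 4.3541e+15 /cm^3

4.3541e+15


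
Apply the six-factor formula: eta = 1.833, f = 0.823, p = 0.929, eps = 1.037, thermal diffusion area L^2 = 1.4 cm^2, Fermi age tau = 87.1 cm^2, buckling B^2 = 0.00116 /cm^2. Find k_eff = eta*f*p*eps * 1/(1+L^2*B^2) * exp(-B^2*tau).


k_inf = eta*f*p*eps = 1.833*0.823*0.929*1.037 = 1.453305
P_TNL = 1/(1 + L^2*B^2) = 1/(1 + 1.4*0.00116) = 0.9983786
P_FNL = exp(-B^2*tau) = exp(-0.00116*87.1) = 0.9039005
k_eff = k_inf * P_TNL * P_FNL = 1.453305 * 0.9983786 * 0.9039005
k_eff = 1.3115

1.3115


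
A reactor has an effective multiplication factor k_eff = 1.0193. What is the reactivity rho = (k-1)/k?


rho = (k_eff - 1) / k_eff
rho = (1.0193 - 1) / 1.0193
rho = 0.018935

0.018935
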